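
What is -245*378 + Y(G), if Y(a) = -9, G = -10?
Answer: -92619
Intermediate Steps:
-245*378 + Y(G) = -245*378 - 9 = -92610 - 9 = -92619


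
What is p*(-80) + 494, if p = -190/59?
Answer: 44346/59 ≈ 751.63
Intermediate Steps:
p = -190/59 (p = -190*1/59 = -190/59 ≈ -3.2203)
p*(-80) + 494 = -190/59*(-80) + 494 = 15200/59 + 494 = 44346/59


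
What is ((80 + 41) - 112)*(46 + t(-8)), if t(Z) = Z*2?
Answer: 270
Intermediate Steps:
t(Z) = 2*Z
((80 + 41) - 112)*(46 + t(-8)) = ((80 + 41) - 112)*(46 + 2*(-8)) = (121 - 112)*(46 - 16) = 9*30 = 270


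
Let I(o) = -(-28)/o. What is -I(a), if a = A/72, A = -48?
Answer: 42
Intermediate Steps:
a = -⅔ (a = -48/72 = -48*1/72 = -⅔ ≈ -0.66667)
I(o) = 28/o
-I(a) = -28/(-⅔) = -28*(-3)/2 = -1*(-42) = 42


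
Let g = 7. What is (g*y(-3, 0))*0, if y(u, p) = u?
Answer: 0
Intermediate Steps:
(g*y(-3, 0))*0 = (7*(-3))*0 = -21*0 = 0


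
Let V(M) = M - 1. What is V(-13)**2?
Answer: 196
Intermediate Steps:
V(M) = -1 + M
V(-13)**2 = (-1 - 13)**2 = (-14)**2 = 196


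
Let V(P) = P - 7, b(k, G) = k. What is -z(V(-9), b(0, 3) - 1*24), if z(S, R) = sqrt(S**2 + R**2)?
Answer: -8*sqrt(13) ≈ -28.844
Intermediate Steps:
V(P) = -7 + P
z(S, R) = sqrt(R**2 + S**2)
-z(V(-9), b(0, 3) - 1*24) = -sqrt((0 - 1*24)**2 + (-7 - 9)**2) = -sqrt((0 - 24)**2 + (-16)**2) = -sqrt((-24)**2 + 256) = -sqrt(576 + 256) = -sqrt(832) = -8*sqrt(13)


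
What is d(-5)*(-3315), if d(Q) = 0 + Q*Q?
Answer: -82875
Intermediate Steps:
d(Q) = Q² (d(Q) = 0 + Q² = Q²)
d(-5)*(-3315) = (-5)²*(-3315) = 25*(-3315) = -82875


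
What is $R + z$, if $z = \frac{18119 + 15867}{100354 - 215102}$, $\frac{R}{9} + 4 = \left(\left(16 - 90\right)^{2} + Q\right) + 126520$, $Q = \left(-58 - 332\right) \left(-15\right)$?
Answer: $\frac{71176905179}{57374} \approx 1.2406 \cdot 10^{6}$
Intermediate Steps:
$Q = 5850$ ($Q = \left(-58 - 332\right) \left(-15\right) = \left(-390\right) \left(-15\right) = 5850$)
$R = 1240578$ ($R = -36 + 9 \left(\left(\left(16 - 90\right)^{2} + 5850\right) + 126520\right) = -36 + 9 \left(\left(\left(-74\right)^{2} + 5850\right) + 126520\right) = -36 + 9 \left(\left(5476 + 5850\right) + 126520\right) = -36 + 9 \left(11326 + 126520\right) = -36 + 9 \cdot 137846 = -36 + 1240614 = 1240578$)
$z = - \frac{16993}{57374}$ ($z = \frac{33986}{-114748} = 33986 \left(- \frac{1}{114748}\right) = - \frac{16993}{57374} \approx -0.29618$)
$R + z = 1240578 - \frac{16993}{57374} = \frac{71176905179}{57374}$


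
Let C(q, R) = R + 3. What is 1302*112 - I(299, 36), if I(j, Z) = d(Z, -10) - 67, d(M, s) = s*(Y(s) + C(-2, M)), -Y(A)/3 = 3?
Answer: 146191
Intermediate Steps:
Y(A) = -9 (Y(A) = -3*3 = -9)
C(q, R) = 3 + R
d(M, s) = s*(-6 + M) (d(M, s) = s*(-9 + (3 + M)) = s*(-6 + M))
I(j, Z) = -7 - 10*Z (I(j, Z) = -10*(-6 + Z) - 67 = (60 - 10*Z) - 67 = -7 - 10*Z)
1302*112 - I(299, 36) = 1302*112 - (-7 - 10*36) = 145824 - (-7 - 360) = 145824 - 1*(-367) = 145824 + 367 = 146191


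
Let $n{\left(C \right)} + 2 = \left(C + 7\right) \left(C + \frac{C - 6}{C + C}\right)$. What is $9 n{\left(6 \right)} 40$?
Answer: $27360$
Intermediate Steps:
$n{\left(C \right)} = -2 + \left(7 + C\right) \left(C + \frac{-6 + C}{2 C}\right)$ ($n{\left(C \right)} = -2 + \left(C + 7\right) \left(C + \frac{C - 6}{C + C}\right) = -2 + \left(7 + C\right) \left(C + \frac{-6 + C}{2 C}\right)$)
$9 n{\left(6 \right)} 40 = 9 \left(- \frac{3}{2} + 6^{2} - \frac{21}{6} + \frac{15}{2} \cdot 6\right) 40 = 9 \left(- \frac{3}{2} + 36 - \frac{7}{2} + 45\right) 40 = 9 \cdot 76 \cdot 40 = 684 \cdot 40 = 27360$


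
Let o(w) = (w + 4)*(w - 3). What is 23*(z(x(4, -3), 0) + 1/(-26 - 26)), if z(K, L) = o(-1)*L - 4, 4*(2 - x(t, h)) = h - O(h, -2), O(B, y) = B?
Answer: -4807/52 ≈ -92.442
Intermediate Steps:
x(t, h) = 2 (x(t, h) = 2 - (h - h)/4 = 2 - 1/4*0 = 2 + 0 = 2)
o(w) = (-3 + w)*(4 + w) (o(w) = (4 + w)*(-3 + w) = (-3 + w)*(4 + w))
z(K, L) = -4 - 12*L (z(K, L) = (-12 - 1 + (-1)**2)*L - 4 = (-12 - 1 + 1)*L - 4 = -12*L - 4 = -4 - 12*L)
23*(z(x(4, -3), 0) + 1/(-26 - 26)) = 23*((-4 - 12*0) + 1/(-26 - 26)) = 23*((-4 + 0) + 1/(-52)) = 23*(-4 - 1/52) = 23*(-209/52) = -4807/52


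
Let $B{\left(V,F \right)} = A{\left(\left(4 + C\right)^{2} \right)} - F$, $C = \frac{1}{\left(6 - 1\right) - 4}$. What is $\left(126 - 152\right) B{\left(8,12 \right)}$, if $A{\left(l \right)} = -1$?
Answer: $338$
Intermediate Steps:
$C = 1$ ($C = \frac{1}{\left(6 - 1\right) - 4} = \frac{1}{5 - 4} = 1^{-1} = 1$)
$B{\left(V,F \right)} = -1 - F$
$\left(126 - 152\right) B{\left(8,12 \right)} = \left(126 - 152\right) \left(-1 - 12\right) = - 26 \left(-1 - 12\right) = \left(-26\right) \left(-13\right) = 338$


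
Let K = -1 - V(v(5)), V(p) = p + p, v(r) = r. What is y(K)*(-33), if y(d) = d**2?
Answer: -3993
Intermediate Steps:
V(p) = 2*p
K = -11 (K = -1 - 2*5 = -1 - 1*10 = -1 - 10 = -11)
y(K)*(-33) = (-11)**2*(-33) = 121*(-33) = -3993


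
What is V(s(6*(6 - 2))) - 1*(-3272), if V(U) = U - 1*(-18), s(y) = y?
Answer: 3314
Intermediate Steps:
V(U) = 18 + U (V(U) = U + 18 = 18 + U)
V(s(6*(6 - 2))) - 1*(-3272) = (18 + 6*(6 - 2)) - 1*(-3272) = (18 + 6*4) + 3272 = (18 + 24) + 3272 = 42 + 3272 = 3314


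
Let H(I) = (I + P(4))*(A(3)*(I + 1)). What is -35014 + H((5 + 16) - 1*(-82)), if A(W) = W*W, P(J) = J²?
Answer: 76370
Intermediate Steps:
A(W) = W²
H(I) = (9 + 9*I)*(16 + I) (H(I) = (I + 4²)*(3²*(I + 1)) = (I + 16)*(9*(1 + I)) = (16 + I)*(9 + 9*I) = (9 + 9*I)*(16 + I))
-35014 + H((5 + 16) - 1*(-82)) = -35014 + (144 + 9*((5 + 16) - 1*(-82))² + 153*((5 + 16) - 1*(-82))) = -35014 + (144 + 9*(21 + 82)² + 153*(21 + 82)) = -35014 + (144 + 9*103² + 153*103) = -35014 + (144 + 9*10609 + 15759) = -35014 + (144 + 95481 + 15759) = -35014 + 111384 = 76370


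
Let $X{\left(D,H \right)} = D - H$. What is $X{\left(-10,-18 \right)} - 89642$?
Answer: $-89634$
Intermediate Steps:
$X{\left(-10,-18 \right)} - 89642 = \left(-10 - -18\right) - 89642 = \left(-10 + 18\right) - 89642 = 8 - 89642 = -89634$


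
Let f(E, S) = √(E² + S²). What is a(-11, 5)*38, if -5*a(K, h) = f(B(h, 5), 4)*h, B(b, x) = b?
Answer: -38*√41 ≈ -243.32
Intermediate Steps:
a(K, h) = -h*√(16 + h²)/5 (a(K, h) = -√(h² + 4²)*h/5 = -√(h² + 16)*h/5 = -√(16 + h²)*h/5 = -h*√(16 + h²)/5)
a(-11, 5)*38 = -⅕*5*√(16 + 5²)*38 = -⅕*5*√(16 + 25)*38 = -⅕*5*√41*38 = -√41*38 = -38*√41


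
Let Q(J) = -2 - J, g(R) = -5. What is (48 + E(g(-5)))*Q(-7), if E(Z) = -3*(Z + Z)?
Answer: 390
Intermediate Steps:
E(Z) = -6*Z
(48 + E(g(-5)))*Q(-7) = (48 - 6*(-5))*(-2 - 1*(-7)) = (48 + 30)*(-2 + 7) = 78*5 = 390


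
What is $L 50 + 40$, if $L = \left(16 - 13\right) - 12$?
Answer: $-410$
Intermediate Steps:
$L = -9$ ($L = 3 - 12 = -9$)
$L 50 + 40 = \left(-9\right) 50 + 40 = -450 + 40 = -410$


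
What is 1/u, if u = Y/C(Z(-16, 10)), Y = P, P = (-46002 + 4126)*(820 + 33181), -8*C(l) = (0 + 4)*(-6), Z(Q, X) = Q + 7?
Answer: -3/1423825876 ≈ -2.1070e-9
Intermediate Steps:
Z(Q, X) = 7 + Q
C(l) = 3 (C(l) = -(0 + 4)*(-6)/8 = -(-6)/2 = -⅛*(-24) = 3)
P = -1423825876 (P = -41876*34001 = -1423825876)
Y = -1423825876
u = -1423825876/3 ≈ -4.7461e+8
1/u = 1/(-1423825876/3) = -3/1423825876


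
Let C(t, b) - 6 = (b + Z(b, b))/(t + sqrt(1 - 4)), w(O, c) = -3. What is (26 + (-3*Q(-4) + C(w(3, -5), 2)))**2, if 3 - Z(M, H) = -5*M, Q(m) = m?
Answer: (1716*sqrt(3) + 2627*I/2)/(I + sqrt(3)) ≈ 1615.4 - 174.29*I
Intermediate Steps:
Z(M, H) = 3 + 5*M (Z(M, H) = 3 - (-5)*M = 3 + 5*M)
C(t, b) = 6 + (3 + 6*b)/(t + I*sqrt(3)) (C(t, b) = 6 + (b + (3 + 5*b))/(t + sqrt(1 - 4)) = 6 + (3 + 6*b)/(t + sqrt(-3)) = 6 + (3 + 6*b)/(t + I*sqrt(3)))
(26 + (-3*Q(-4) + C(w(3, -5), 2)))**2 = (26 + (-3*(-4) + 3*(1 + 2*2 + 2*(-3) + 2*I*sqrt(3))/(-3 + I*sqrt(3))))**2 = (26 + (12 + 3*(1 + 4 - 6 + 2*I*sqrt(3))/(-3 + I*sqrt(3))))**2 = (26 + (12 + 3*(-1 + 2*I*sqrt(3))/(-3 + I*sqrt(3))))**2 = (38 + 3*(-1 + 2*I*sqrt(3))/(-3 + I*sqrt(3)))**2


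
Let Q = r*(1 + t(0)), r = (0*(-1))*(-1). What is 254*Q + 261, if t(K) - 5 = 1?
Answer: 261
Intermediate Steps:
t(K) = 6 (t(K) = 5 + 1 = 6)
r = 0 (r = 0*(-1) = 0)
Q = 0 (Q = 0*(1 + 6) = 0*7 = 0)
254*Q + 261 = 254*0 + 261 = 0 + 261 = 261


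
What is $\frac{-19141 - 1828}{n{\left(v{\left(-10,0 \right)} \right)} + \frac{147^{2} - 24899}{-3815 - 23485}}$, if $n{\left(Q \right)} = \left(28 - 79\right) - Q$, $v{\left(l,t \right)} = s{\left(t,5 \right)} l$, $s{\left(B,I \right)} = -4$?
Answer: $\frac{8177910}{35443} \approx 230.73$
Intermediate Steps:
$v{\left(l,t \right)} = - 4 l$
$n{\left(Q \right)} = -51 - Q$
$\frac{-19141 - 1828}{n{\left(v{\left(-10,0 \right)} \right)} + \frac{147^{2} - 24899}{-3815 - 23485}} = \frac{-19141 - 1828}{\left(-51 - \left(-4\right) \left(-10\right)\right) + \frac{147^{2} - 24899}{-3815 - 23485}} = - \frac{20969}{\left(-51 - 40\right) + \frac{21609 - 24899}{-27300}} = - \frac{20969}{\left(-51 - 40\right) - - \frac{47}{390}} = - \frac{20969}{-91 + \frac{47}{390}} = - \frac{20969}{- \frac{35443}{390}} = \left(-20969\right) \left(- \frac{390}{35443}\right) = \frac{8177910}{35443}$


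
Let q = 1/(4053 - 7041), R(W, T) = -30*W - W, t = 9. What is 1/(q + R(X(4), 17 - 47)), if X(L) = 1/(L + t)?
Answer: -38844/92641 ≈ -0.41930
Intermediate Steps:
X(L) = 1/(9 + L) (X(L) = 1/(L + 9) = 1/(9 + L))
R(W, T) = -31*W
q = -1/2988 (q = 1/(-2988) = -1/2988 ≈ -0.00033467)
1/(q + R(X(4), 17 - 47)) = 1/(-1/2988 - 31/(9 + 4)) = 1/(-1/2988 - 31/13) = 1/(-92641/38844) = -38844/92641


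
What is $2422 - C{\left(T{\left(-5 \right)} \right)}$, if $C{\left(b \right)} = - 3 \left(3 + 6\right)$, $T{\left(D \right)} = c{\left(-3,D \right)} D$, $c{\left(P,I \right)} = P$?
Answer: $2449$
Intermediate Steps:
$T{\left(D \right)} = - 3 D$
$C{\left(b \right)} = -27$ ($C{\left(b \right)} = \left(-3\right) 9 = -27$)
$2422 - C{\left(T{\left(-5 \right)} \right)} = 2422 - -27 = 2422 + 27 = 2449$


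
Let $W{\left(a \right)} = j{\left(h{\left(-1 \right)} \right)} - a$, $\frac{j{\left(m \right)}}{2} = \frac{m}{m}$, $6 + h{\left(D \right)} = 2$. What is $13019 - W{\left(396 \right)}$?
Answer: $13413$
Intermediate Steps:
$h{\left(D \right)} = -4$ ($h{\left(D \right)} = -6 + 2 = -4$)
$j{\left(m \right)} = 2$ ($j{\left(m \right)} = 2 \frac{m}{m} = 2 \cdot 1 = 2$)
$W{\left(a \right)} = 2 - a$
$13019 - W{\left(396 \right)} = 13019 - \left(2 - 396\right) = 13019 - -394 = 13019 + 394 = 13413$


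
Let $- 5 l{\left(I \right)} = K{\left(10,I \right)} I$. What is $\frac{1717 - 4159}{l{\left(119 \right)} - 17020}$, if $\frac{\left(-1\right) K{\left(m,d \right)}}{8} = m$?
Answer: $\frac{1221}{7558} \approx 0.16155$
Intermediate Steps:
$K{\left(m,d \right)} = - 8 m$
$l{\left(I \right)} = 16 I$ ($l{\left(I \right)} = - \frac{\left(-8\right) 10 I}{5} = - \frac{\left(-80\right) I}{5} = 16 I$)
$\frac{1717 - 4159}{l{\left(119 \right)} - 17020} = \frac{1717 - 4159}{16 \cdot 119 - 17020} = - \frac{2442}{1904 - 17020} = - \frac{2442}{-15116} = \left(-2442\right) \left(- \frac{1}{15116}\right) = \frac{1221}{7558}$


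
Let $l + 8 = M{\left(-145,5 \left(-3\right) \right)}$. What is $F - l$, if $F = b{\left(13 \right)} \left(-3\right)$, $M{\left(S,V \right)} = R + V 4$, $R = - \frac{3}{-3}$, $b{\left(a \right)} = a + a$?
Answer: $-11$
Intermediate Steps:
$b{\left(a \right)} = 2 a$
$R = 1$ ($R = \left(-3\right) \left(- \frac{1}{3}\right) = 1$)
$M{\left(S,V \right)} = 1 + 4 V$ ($M{\left(S,V \right)} = 1 + V 4 = 1 + 4 V$)
$l = -67$ ($l = -8 + \left(1 + 4 \cdot 5 \left(-3\right)\right) = -8 + \left(1 + 4 \left(-15\right)\right) = -8 + \left(1 - 60\right) = -8 - 59 = -67$)
$F = -78$ ($F = 2 \cdot 13 \left(-3\right) = 26 \left(-3\right) = -78$)
$F - l = -78 - -67 = -78 + 67 = -11$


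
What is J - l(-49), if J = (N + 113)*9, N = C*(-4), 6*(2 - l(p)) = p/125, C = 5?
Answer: 626201/750 ≈ 834.93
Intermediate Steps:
l(p) = 2 - p/750 (l(p) = 2 - p/(6*125) = 2 - p/750)
N = -20 (N = 5*(-4) = -20)
J = 837 (J = (-20 + 113)*9 = 93*9 = 837)
J - l(-49) = 837 - (2 - 1/750*(-49)) = 837 - (2 + 49/750) = 837 - 1*1549/750 = 837 - 1549/750 = 626201/750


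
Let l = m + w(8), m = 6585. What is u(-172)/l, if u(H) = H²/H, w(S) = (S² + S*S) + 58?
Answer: -172/6771 ≈ -0.025402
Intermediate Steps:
w(S) = 58 + 2*S² (w(S) = (S² + S²) + 58 = 2*S² + 58 = 58 + 2*S²)
l = 6771 (l = 6585 + (58 + 2*8²) = 6585 + (58 + 2*64) = 6585 + (58 + 128) = 6585 + 186 = 6771)
u(H) = H
u(-172)/l = -172/6771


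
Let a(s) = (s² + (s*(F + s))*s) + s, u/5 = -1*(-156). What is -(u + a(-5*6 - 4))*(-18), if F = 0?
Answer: -673236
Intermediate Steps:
u = 780 (u = 5*(-1*(-156)) = 5*156 = 780)
a(s) = s + s² + s³ (a(s) = (s² + (s*(0 + s))*s) + s = (s² + (s*s)*s) + s = (s² + s²*s) + s = (s² + s³) + s = s + s² + s³)
-(u + a(-5*6 - 4))*(-18) = -(780 + (-5*6 - 4)*(1 + (-5*6 - 4) + (-5*6 - 4)²))*(-18) = -(780 + (-30 - 4)*(1 + (-30 - 4) + (-30 - 4)²))*(-18) = -(780 - 34*(1 - 34 + (-34)²))*(-18) = -(780 - 34*(1 - 34 + 1156))*(-18) = -(780 - 34*1123)*(-18) = -(780 - 38182)*(-18) = -(-37402)*(-18) = -1*673236 = -673236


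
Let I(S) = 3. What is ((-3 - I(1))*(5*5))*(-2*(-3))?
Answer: -900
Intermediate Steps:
((-3 - I(1))*(5*5))*(-2*(-3)) = ((-3 - 1*3)*(5*5))*(-2*(-3)) = ((-3 - 3)*25)*6 = -6*25*6 = -150*6 = -900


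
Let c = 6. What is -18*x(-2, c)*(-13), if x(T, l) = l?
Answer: 1404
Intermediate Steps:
-18*x(-2, c)*(-13) = -18*6*(-13) = -108*(-13) = 1404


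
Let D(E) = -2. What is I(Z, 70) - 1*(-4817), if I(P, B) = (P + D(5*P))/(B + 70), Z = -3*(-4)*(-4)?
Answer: 67433/14 ≈ 4816.6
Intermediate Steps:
Z = -48 (Z = 12*(-4) = -48)
I(P, B) = (-2 + P)/(70 + B) (I(P, B) = (P - 2)/(B + 70) = (-2 + P)/(70 + B))
I(Z, 70) - 1*(-4817) = (-2 - 48)/(70 + 70) - 1*(-4817) = -50/140 + 4817 = (1/140)*(-50) + 4817 = -5/14 + 4817 = 67433/14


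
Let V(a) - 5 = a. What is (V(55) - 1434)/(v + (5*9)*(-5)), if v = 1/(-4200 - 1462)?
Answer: 7779588/1273951 ≈ 6.1067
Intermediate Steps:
V(a) = 5 + a
v = -1/5662 (v = 1/(-5662) = -1/5662 ≈ -0.00017662)
(V(55) - 1434)/(v + (5*9)*(-5)) = ((5 + 55) - 1434)/(-1/5662 + (5*9)*(-5)) = (60 - 1434)/(-1/5662 + 45*(-5)) = -1374/(-1/5662 - 225) = -1374/(-1273951/5662) = -1374*(-5662/1273951) = 7779588/1273951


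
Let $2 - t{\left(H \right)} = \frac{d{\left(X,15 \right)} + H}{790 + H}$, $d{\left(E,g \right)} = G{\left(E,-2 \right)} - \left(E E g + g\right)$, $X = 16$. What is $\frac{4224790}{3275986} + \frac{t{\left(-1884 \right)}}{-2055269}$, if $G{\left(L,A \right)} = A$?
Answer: $\frac{4749650535214099}{3682968761217998} \approx 1.2896$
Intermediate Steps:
$d{\left(E,g \right)} = -2 - g - g E^{2}$ ($d{\left(E,g \right)} = -2 - \left(E E g + g\right) = -2 - \left(E^{2} g + g\right) = -2 - \left(g E^{2} + g\right) = -2 - \left(g + g E^{2}\right) = -2 - g - g E^{2}$)
$t{\left(H \right)} = 2 - \frac{-3857 + H}{790 + H}$ ($t{\left(H \right)} = 2 - \frac{\left(-2 - 15 - 15 \cdot 16^{2}\right) + H}{790 + H} = 2 - \frac{\left(-2 - 15 - 15 \cdot 256\right) + H}{790 + H} = 2 - \frac{\left(-2 - 15 - 3840\right) + H}{790 + H} = 2 - \frac{-3857 + H}{790 + H}$)
$\frac{4224790}{3275986} + \frac{t{\left(-1884 \right)}}{-2055269} = \frac{4224790}{3275986} + \frac{\frac{1}{790 - 1884} \left(5437 - 1884\right)}{-2055269} = 4224790 \cdot \frac{1}{3275986} + \frac{1}{-1094} \cdot 3553 \left(- \frac{1}{2055269}\right) = \frac{2112395}{1637993} + \left(- \frac{1}{1094}\right) 3553 \left(- \frac{1}{2055269}\right) = \frac{2112395}{1637993} - - \frac{3553}{2248464286} = \frac{2112395}{1637993} + \frac{3553}{2248464286} = \frac{4749650535214099}{3682968761217998}$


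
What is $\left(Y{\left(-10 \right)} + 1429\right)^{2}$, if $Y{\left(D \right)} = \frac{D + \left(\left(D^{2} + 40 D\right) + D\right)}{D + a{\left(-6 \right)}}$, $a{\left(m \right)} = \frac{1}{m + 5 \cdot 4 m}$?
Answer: $\frac{3394028759521}{1590121} \approx 2.1344 \cdot 10^{6}$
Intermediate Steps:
$a{\left(m \right)} = \frac{1}{21 m}$ ($a{\left(m \right)} = \frac{1}{m + 20 m} = \frac{1}{21 m}$)
$Y{\left(D \right)} = \frac{D^{2} + 42 D}{- \frac{1}{126} + D}$ ($Y{\left(D \right)} = \frac{D + \left(\left(D^{2} + 40 D\right) + D\right)}{D + \frac{1}{21 \left(-6\right)}} = \frac{D + \left(D^{2} + 41 D\right)}{D + \frac{1}{21} \left(- \frac{1}{6}\right)} = \frac{D^{2} + 42 D}{D - \frac{1}{126}} = \frac{D^{2} + 42 D}{- \frac{1}{126} + D}$)
$\left(Y{\left(-10 \right)} + 1429\right)^{2} = \left(126 \left(-10\right) \frac{1}{-1 + 126 \left(-10\right)} \left(42 - 10\right) + 1429\right)^{2} = \left(126 \left(-10\right) \frac{1}{-1 - 1260} \cdot 32 + 1429\right)^{2} = \left(126 \left(-10\right) \frac{1}{-1261} \cdot 32 + 1429\right)^{2} = \left(126 \left(-10\right) \left(- \frac{1}{1261}\right) 32 + 1429\right)^{2} = \left(\frac{40320}{1261} + 1429\right)^{2} = \left(\frac{1842289}{1261}\right)^{2} = \frac{3394028759521}{1590121}$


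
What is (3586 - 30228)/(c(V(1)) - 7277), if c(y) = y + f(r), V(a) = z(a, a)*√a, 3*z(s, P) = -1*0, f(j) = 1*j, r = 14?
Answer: 26642/7263 ≈ 3.6682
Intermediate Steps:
f(j) = j
z(s, P) = 0 (z(s, P) = (-1*0)/3 = (⅓)*0 = 0)
V(a) = 0 (V(a) = 0*√a = 0)
c(y) = 14 + y (c(y) = y + 14 = 14 + y)
(3586 - 30228)/(c(V(1)) - 7277) = (3586 - 30228)/((14 + 0) - 7277) = -26642/(14 - 7277) = -26642/(-7263) = -26642*(-1/7263) = 26642/7263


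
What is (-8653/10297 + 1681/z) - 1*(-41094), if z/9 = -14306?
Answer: 54480469354553/1325779938 ≈ 41093.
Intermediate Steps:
z = -128754 (z = 9*(-14306) = -128754)
(-8653/10297 + 1681/z) - 1*(-41094) = (-8653/10297 + 1681/(-128754)) - 1*(-41094) = (-8653*1/10297 + 1681*(-1/128754)) + 41094 = (-8653/10297 - 1681/128754) + 41094 = -1131417619/1325779938 + 41094 = 54480469354553/1325779938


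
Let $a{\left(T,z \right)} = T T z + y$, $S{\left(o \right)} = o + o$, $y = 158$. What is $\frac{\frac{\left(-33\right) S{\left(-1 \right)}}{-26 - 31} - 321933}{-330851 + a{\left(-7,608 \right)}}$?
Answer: $\frac{6116749}{5717119} \approx 1.0699$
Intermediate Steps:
$S{\left(o \right)} = 2 o$
$a{\left(T,z \right)} = 158 + z T^{2}$ ($a{\left(T,z \right)} = T T z + 158 = T^{2} z + 158 = z T^{2} + 158 = 158 + z T^{2}$)
$\frac{\frac{\left(-33\right) S{\left(-1 \right)}}{-26 - 31} - 321933}{-330851 + a{\left(-7,608 \right)}} = \frac{\frac{\left(-33\right) 2 \left(-1\right)}{-26 - 31} - 321933}{-330851 + \left(158 + 608 \left(-7\right)^{2}\right)} = \frac{\frac{\left(-33\right) \left(-2\right)}{-57} - 321933}{-330851 + \left(158 + 608 \cdot 49\right)} = \frac{66 \left(- \frac{1}{57}\right) - 321933}{-330851 + \left(158 + 29792\right)} = \frac{- \frac{22}{19} - 321933}{-330851 + 29950} = - \frac{6116749}{19 \left(-300901\right)} = \left(- \frac{6116749}{19}\right) \left(- \frac{1}{300901}\right) = \frac{6116749}{5717119}$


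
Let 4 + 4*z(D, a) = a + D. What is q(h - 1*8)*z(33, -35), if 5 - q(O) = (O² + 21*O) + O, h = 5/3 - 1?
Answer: -1013/6 ≈ -168.83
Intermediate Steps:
z(D, a) = -1 + D/4 + a/4 (z(D, a) = -1 + (a + D)/4 = -1 + (D + a)/4 = -1 + (D/4 + a/4) = -1 + D/4 + a/4)
h = ⅔ (h = 5*(⅓) - 1 = 5/3 - 1 = ⅔ ≈ 0.66667)
q(O) = 5 - O² - 22*O (q(O) = 5 - ((O² + 21*O) + O) = 5 - (O² + 22*O) = 5 + (-O² - 22*O) = 5 - O² - 22*O)
q(h - 1*8)*z(33, -35) = (5 - (⅔ - 1*8)² - 22*(⅔ - 1*8))*(-1 + (¼)*33 + (¼)*(-35)) = (5 - (⅔ - 8)² - 22*(⅔ - 8))*(-1 + 33/4 - 35/4) = (5 - (-22/3)² - 22*(-22/3))*(-3/2) = (5 - 1*484/9 + 484/3)*(-3/2) = (5 - 484/9 + 484/3)*(-3/2) = (1013/9)*(-3/2) = -1013/6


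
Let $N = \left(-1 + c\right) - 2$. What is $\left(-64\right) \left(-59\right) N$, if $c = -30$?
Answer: $-124608$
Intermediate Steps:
$N = -33$ ($N = \left(-1 - 30\right) - 2 = -31 - 2 = -33$)
$\left(-64\right) \left(-59\right) N = \left(-64\right) \left(-59\right) \left(-33\right) = 3776 \left(-33\right) = -124608$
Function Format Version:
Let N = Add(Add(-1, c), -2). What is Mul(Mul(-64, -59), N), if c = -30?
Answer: -124608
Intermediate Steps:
N = -33 (N = Add(Add(-1, -30), -2) = Add(-31, -2) = -33)
Mul(Mul(-64, -59), N) = Mul(Mul(-64, -59), -33) = Mul(3776, -33) = -124608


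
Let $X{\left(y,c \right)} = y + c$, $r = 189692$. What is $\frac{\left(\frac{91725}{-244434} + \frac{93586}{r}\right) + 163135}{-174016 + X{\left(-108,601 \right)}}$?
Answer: $- \frac{45024490833928}{47891495184033} \approx -0.94014$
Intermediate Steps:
$X{\left(y,c \right)} = c + y$
$\frac{\left(\frac{91725}{-244434} + \frac{93586}{r}\right) + 163135}{-174016 + X{\left(-108,601 \right)}} = \frac{\left(\frac{91725}{-244434} + \frac{93586}{189692}\right) + 163135}{-174016 + \left(601 - 108\right)} = \frac{\left(91725 \left(- \frac{1}{244434}\right) + 93586 \cdot \frac{1}{189692}\right) + 163135}{-174016 + 493} = \frac{\left(- \frac{30575}{81478} + \frac{46793}{94846}\right) + 163135}{-173523} = \left(\frac{228170901}{1931965597} + 163135\right) \left(- \frac{1}{173523}\right) = \frac{315171435837496}{1931965597} \left(- \frac{1}{173523}\right) = - \frac{45024490833928}{47891495184033}$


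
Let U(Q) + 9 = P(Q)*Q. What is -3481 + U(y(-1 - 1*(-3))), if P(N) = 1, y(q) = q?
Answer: -3488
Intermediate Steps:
U(Q) = -9 + Q (U(Q) = -9 + 1*Q = -9 + Q)
-3481 + U(y(-1 - 1*(-3))) = -3481 + (-9 + (-1 - 1*(-3))) = -3481 + (-9 + (-1 + 3)) = -3481 + (-9 + 2) = -3481 - 7 = -3488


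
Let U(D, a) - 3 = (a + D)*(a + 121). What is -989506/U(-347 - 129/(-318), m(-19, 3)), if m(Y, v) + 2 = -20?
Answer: 104887636/3867711 ≈ 27.119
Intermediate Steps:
m(Y, v) = -22 (m(Y, v) = -2 - 20 = -22)
U(D, a) = 3 + (121 + a)*(D + a) (U(D, a) = 3 + (a + D)*(a + 121) = 3 + (D + a)*(121 + a) = 3 + (121 + a)*(D + a))
-989506/U(-347 - 129/(-318), m(-19, 3)) = -989506/(3 + (-22)**2 + 121*(-347 - 129/(-318)) + 121*(-22) + (-347 - 129/(-318))*(-22)) = -989506/(3 + 484 + 121*(-347 - 129*(-1/318)) - 2662 + (-347 - 129*(-1/318))*(-22)) = -989506/(3 + 484 + 121*(-347 + 43/106) - 2662 + (-347 + 43/106)*(-22)) = -989506/(3 + 484 + 121*(-36739/106) - 2662 - 36739/106*(-22)) = -989506/(3 + 484 - 4445419/106 - 2662 + 404129/53) = -989506/(-3867711/106) = -989506*(-106/3867711) = 104887636/3867711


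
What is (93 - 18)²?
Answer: 5625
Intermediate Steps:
(93 - 18)² = 75² = 5625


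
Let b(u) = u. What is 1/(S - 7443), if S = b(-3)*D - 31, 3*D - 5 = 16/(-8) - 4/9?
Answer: -9/67289 ≈ -0.00013375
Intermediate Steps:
D = 23/27 (D = 5/3 + (16/(-8) - 4/9)/3 = 5/3 + (16*(-⅛) - 4*⅑)/3 = 5/3 + (-2 - 4/9)/3 = 5/3 + (⅓)*(-22/9) = 5/3 - 22/27 = 23/27 ≈ 0.85185)
S = -302/9 (S = -3*23/27 - 31 = -23/9 - 31 = -302/9 ≈ -33.556)
1/(S - 7443) = 1/(-302/9 - 7443) = 1/(-67289/9) = -9/67289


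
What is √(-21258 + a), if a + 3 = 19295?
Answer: I*√1966 ≈ 44.34*I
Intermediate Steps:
a = 19292 (a = -3 + 19295 = 19292)
√(-21258 + a) = √(-21258 + 19292) = √(-1966) = I*√1966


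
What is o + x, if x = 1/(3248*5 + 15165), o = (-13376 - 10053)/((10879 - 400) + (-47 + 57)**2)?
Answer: -735777166/332233495 ≈ -2.2146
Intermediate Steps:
o = -23429/10579 (o = -23429/(10479 + 10**2) = -23429/(10479 + 100) = -23429/10579 ≈ -2.2147)
x = 1/31405 (x = 1/(16240 + 15165) = 1/31405 ≈ 3.1842e-5)
o + x = -23429/10579 + 1/31405 = -735777166/332233495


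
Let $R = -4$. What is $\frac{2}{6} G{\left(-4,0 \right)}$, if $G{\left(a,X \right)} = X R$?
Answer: $0$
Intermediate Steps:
$G{\left(a,X \right)} = - 4 X$ ($G{\left(a,X \right)} = X \left(-4\right) = - 4 X$)
$\frac{2}{6} G{\left(-4,0 \right)} = \frac{2}{6} \left(\left(-4\right) 0\right) = 2 \cdot \frac{1}{6} \cdot 0 = \frac{1}{3} \cdot 0 = 0$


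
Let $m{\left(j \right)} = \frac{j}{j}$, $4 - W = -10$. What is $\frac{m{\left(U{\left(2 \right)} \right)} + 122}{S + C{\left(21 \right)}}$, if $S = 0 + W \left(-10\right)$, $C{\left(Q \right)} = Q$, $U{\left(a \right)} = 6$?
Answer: $- \frac{123}{119} \approx -1.0336$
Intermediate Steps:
$W = 14$ ($W = 4 - -10 = 4 + 10 = 14$)
$m{\left(j \right)} = 1$
$S = -140$ ($S = 0 + 14 \left(-10\right) = 0 - 140 = -140$)
$\frac{m{\left(U{\left(2 \right)} \right)} + 122}{S + C{\left(21 \right)}} = \frac{1 + 122}{-140 + 21} = \frac{123}{-119} = 123 \left(- \frac{1}{119}\right) = - \frac{123}{119}$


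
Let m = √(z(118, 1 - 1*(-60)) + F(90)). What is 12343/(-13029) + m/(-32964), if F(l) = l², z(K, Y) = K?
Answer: -12343/13029 - √8218/32964 ≈ -0.95010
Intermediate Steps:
m = √8218 (m = √(118 + 90²) = √(118 + 8100) = √8218 ≈ 90.653)
12343/(-13029) + m/(-32964) = 12343/(-13029) + √8218/(-32964) = 12343*(-1/13029) + √8218*(-1/32964) = -12343/13029 - √8218/32964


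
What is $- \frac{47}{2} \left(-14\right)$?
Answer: $329$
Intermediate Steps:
$- \frac{47}{2} \left(-14\right) = \left(-47\right) \frac{1}{2} \left(-14\right) = \left(- \frac{47}{2}\right) \left(-14\right) = 329$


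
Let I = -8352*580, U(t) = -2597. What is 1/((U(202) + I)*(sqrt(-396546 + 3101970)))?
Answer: -sqrt(169089)/3278133177492 ≈ -1.2544e-10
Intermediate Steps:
I = -4844160
1/((U(202) + I)*(sqrt(-396546 + 3101970))) = 1/((-2597 - 4844160)*(sqrt(-396546 + 3101970))) = 1/((-4846757)*(sqrt(2705424))) = -sqrt(169089)/676356/4846757 = -sqrt(169089)/3278133177492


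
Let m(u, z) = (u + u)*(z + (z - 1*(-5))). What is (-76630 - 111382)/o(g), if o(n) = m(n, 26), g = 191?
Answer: -94006/10887 ≈ -8.6347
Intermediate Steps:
m(u, z) = 2*u*(5 + 2*z) (m(u, z) = (2*u)*(z + (z + 5)) = (2*u)*(z + (5 + z)) = (2*u)*(5 + 2*z) = 2*u*(5 + 2*z))
o(n) = 114*n (o(n) = 2*n*(5 + 2*26) = 2*n*(5 + 52) = 2*n*57 = 114*n)
(-76630 - 111382)/o(g) = (-76630 - 111382)/((114*191)) = -188012/21774 = -188012*1/21774 = -94006/10887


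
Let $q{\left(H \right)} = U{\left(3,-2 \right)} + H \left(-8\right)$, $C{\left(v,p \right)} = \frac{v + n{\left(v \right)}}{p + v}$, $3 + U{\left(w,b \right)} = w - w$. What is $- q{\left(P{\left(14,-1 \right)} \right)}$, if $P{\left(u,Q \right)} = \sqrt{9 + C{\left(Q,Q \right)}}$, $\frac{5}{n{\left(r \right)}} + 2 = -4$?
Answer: $3 + \frac{4 \sqrt{357}}{3} \approx 28.193$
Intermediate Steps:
$U{\left(w,b \right)} = -3$ ($U{\left(w,b \right)} = -3 + \left(w - w\right) = -3 + 0 = -3$)
$n{\left(r \right)} = - \frac{5}{6}$ ($n{\left(r \right)} = \frac{5}{-2 - 4} = \frac{5}{-6} = 5 \left(- \frac{1}{6}\right) = - \frac{5}{6}$)
$C{\left(v,p \right)} = \frac{- \frac{5}{6} + v}{p + v}$ ($C{\left(v,p \right)} = \frac{v - \frac{5}{6}}{p + v} = \frac{- \frac{5}{6} + v}{p + v}$)
$P{\left(u,Q \right)} = \sqrt{9 + \frac{- \frac{5}{6} + Q}{2 Q}}$ ($P{\left(u,Q \right)} = \sqrt{9 + \frac{- \frac{5}{6} + Q}{Q + Q}} = \sqrt{9 + \frac{- \frac{5}{6} + Q}{2 Q}}$)
$q{\left(H \right)} = -3 - 8 H$ ($q{\left(H \right)} = -3 + H \left(-8\right) = -3 - 8 H$)
$- q{\left(P{\left(14,-1 \right)} \right)} = - (-3 - 8 \frac{\sqrt{342 - \frac{15}{-1}}}{6}) = - (-3 - 8 \frac{\sqrt{342 - -15}}{6}) = - (-3 - 8 \frac{\sqrt{342 + 15}}{6}) = - (-3 - 8 \frac{\sqrt{357}}{6}) = - (-3 - \frac{4 \sqrt{357}}{3}) = 3 + \frac{4 \sqrt{357}}{3}$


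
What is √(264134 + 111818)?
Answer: 4*√23497 ≈ 613.15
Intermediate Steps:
√(264134 + 111818) = √375952 = 4*√23497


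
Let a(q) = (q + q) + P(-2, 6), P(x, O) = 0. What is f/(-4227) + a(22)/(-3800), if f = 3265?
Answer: -3148247/4015650 ≈ -0.78399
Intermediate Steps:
a(q) = 2*q (a(q) = (q + q) + 0 = 2*q + 0 = 2*q)
f/(-4227) + a(22)/(-3800) = 3265/(-4227) + (2*22)/(-3800) = 3265*(-1/4227) + 44*(-1/3800) = -3265/4227 - 11/950 = -3148247/4015650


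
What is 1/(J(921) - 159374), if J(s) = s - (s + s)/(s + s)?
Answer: -1/158454 ≈ -6.3110e-6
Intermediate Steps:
J(s) = -1 + s (J(s) = s - 2*s/(2*s) = s - 2*s*1/(2*s) = s - 1*1 = s - 1 = -1 + s)
1/(J(921) - 159374) = 1/((-1 + 921) - 159374) = 1/(920 - 159374) = 1/(-158454) = -1/158454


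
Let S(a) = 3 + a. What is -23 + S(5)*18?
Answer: 121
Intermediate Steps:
-23 + S(5)*18 = -23 + (3 + 5)*18 = -23 + 8*18 = -23 + 144 = 121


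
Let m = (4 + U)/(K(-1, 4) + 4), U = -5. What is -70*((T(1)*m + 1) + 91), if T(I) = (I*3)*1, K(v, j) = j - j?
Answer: -12775/2 ≈ -6387.5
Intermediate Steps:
K(v, j) = 0
T(I) = 3*I (T(I) = (3*I)*1 = 3*I)
m = -¼ (m = (4 - 5)/(0 + 4) = -1/4 = -1*¼ = -¼ ≈ -0.25000)
-70*((T(1)*m + 1) + 91) = -70*(((3*1)*(-¼) + 1) + 91) = -70*((3*(-¼) + 1) + 91) = -70*((-¾ + 1) + 91) = -70*(¼ + 91) = -70*365/4 = -12775/2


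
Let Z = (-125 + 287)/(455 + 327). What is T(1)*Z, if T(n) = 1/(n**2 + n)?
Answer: 81/782 ≈ 0.10358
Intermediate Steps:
T(n) = 1/(n + n**2)
Z = 81/391 (Z = 162/782 = 162*(1/782) = 81/391 ≈ 0.20716)
T(1)*Z = (1/(1*(1 + 1)))*(81/391) = (1/2)*(81/391) = 81/782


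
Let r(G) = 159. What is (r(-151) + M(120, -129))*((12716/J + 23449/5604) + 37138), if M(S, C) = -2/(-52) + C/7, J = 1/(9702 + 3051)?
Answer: 23262035824561063/1019928 ≈ 2.2808e+10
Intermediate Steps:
J = 1/12753 ≈ 7.8413e-5
M(S, C) = 1/26 + C/7 (M(S, C) = -2*(-1/52) + C*(⅐) = 1/26 + C/7)
(r(-151) + M(120, -129))*((12716/J + 23449/5604) + 37138) = (159 + (1/26 + (⅐)*(-129)))*((12716/(1/12753) + 23449/5604) + 37138) = (159 + (1/26 - 129/7))*((12716*12753 + 23449*(1/5604)) + 37138) = (159 - 3347/182)*((162167148 + 23449/5604) + 37138) = 25591*(908784720841/5604 + 37138)/182 = (25591/182)*(908992842193/5604) = 23262035824561063/1019928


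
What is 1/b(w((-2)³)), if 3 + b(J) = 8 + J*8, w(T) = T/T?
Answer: 1/13 ≈ 0.076923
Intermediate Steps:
w(T) = 1
b(J) = 5 + 8*J (b(J) = -3 + (8 + J*8) = -3 + (8 + 8*J) = 5 + 8*J)
1/b(w((-2)³)) = 1/(5 + 8*1) = 1/(5 + 8) = 1/13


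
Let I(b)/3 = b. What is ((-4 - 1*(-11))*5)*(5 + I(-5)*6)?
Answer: -2975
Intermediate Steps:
I(b) = 3*b
((-4 - 1*(-11))*5)*(5 + I(-5)*6) = ((-4 - 1*(-11))*5)*(5 + (3*(-5))*6) = ((-4 + 11)*5)*(5 - 15*6) = (7*5)*(5 - 90) = 35*(-85) = -2975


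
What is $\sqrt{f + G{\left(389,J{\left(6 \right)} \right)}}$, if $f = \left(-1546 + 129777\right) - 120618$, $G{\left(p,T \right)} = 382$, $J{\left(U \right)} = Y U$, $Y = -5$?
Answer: $\sqrt{7995} \approx 89.415$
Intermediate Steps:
$J{\left(U \right)} = - 5 U$
$f = 7613$ ($f = 128231 - 120618 = 7613$)
$\sqrt{f + G{\left(389,J{\left(6 \right)} \right)}} = \sqrt{7613 + 382} = \sqrt{7995}$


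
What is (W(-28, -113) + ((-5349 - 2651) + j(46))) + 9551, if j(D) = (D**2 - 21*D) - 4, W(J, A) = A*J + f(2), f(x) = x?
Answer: 5863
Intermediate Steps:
W(J, A) = 2 + A*J (W(J, A) = A*J + 2 = 2 + A*J)
j(D) = -4 + D**2 - 21*D
(W(-28, -113) + ((-5349 - 2651) + j(46))) + 9551 = ((2 - 113*(-28)) + ((-5349 - 2651) + (-4 + 46**2 - 21*46))) + 9551 = ((2 + 3164) + (-8000 + (-4 + 2116 - 966))) + 9551 = (3166 + (-8000 + 1146)) + 9551 = (3166 - 6854) + 9551 = -3688 + 9551 = 5863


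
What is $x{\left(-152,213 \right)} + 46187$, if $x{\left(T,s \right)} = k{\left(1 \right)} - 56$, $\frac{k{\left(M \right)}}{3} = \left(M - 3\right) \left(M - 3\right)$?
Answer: $46143$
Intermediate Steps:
$k{\left(M \right)} = 3 \left(-3 + M\right)^{2}$ ($k{\left(M \right)} = 3 \left(M - 3\right) \left(M - 3\right) = 3 \left(-3 + M\right) \left(-3 + M\right) = 3 \left(-3 + M\right)^{2}$)
$x{\left(T,s \right)} = -44$ ($x{\left(T,s \right)} = 3 \left(-3 + 1\right)^{2} - 56 = 3 \left(-2\right)^{2} - 56 = 3 \cdot 4 - 56 = 12 - 56 = -44$)
$x{\left(-152,213 \right)} + 46187 = -44 + 46187 = 46143$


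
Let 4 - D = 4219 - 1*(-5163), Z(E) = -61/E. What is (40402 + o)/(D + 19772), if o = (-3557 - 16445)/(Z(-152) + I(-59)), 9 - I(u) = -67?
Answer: 233074061/60352761 ≈ 3.8619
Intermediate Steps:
I(u) = 76 (I(u) = 9 - 1*(-67) = 9 + 67 = 76)
o = -3040304/11613 (o = (-3557 - 16445)/(-61/(-152) + 76) = -20002/(-61*(-1/152) + 76) = -20002/(61/152 + 76) = -20002/11613/152 = -20002*152/11613 = -3040304/11613 ≈ -261.80)
D = -9378 (D = 4 - (4219 - 1*(-5163)) = 4 - (4219 + 5163) = 4 - 1*9382 = 4 - 9382 = -9378)
(40402 + o)/(D + 19772) = (40402 - 3040304/11613)/(-9378 + 19772) = (466148122/11613)/10394 = (466148122/11613)*(1/10394) = 233074061/60352761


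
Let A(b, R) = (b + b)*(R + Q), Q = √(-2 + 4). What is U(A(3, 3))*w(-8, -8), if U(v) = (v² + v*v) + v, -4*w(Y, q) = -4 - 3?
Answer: 2835/2 + 1533*√2/2 ≈ 2501.5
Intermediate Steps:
Q = √2 ≈ 1.4142
w(Y, q) = 7/4 (w(Y, q) = -(-4 - 3)/4 = -¼*(-7) = 7/4)
A(b, R) = 2*b*(R + √2) (A(b, R) = (b + b)*(R + √2) = (2*b)*(R + √2) = 2*b*(R + √2))
U(v) = v + 2*v² (U(v) = (v² + v²) + v = 2*v² + v = v + 2*v²)
U(A(3, 3))*w(-8, -8) = ((2*3*(3 + √2))*(1 + 2*(2*3*(3 + √2))))*(7/4) = ((18 + 6*√2)*(1 + 2*(18 + 6*√2)))*(7/4) = ((18 + 6*√2)*(1 + (36 + 12*√2)))*(7/4) = ((18 + 6*√2)*(37 + 12*√2))*(7/4) = 7*(18 + 6*√2)*(37 + 12*√2)/4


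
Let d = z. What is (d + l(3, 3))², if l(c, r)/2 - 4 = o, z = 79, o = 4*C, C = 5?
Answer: 16129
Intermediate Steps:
o = 20 (o = 4*5 = 20)
d = 79
l(c, r) = 48 (l(c, r) = 8 + 2*20 = 8 + 40 = 48)
(d + l(3, 3))² = (79 + 48)² = 127² = 16129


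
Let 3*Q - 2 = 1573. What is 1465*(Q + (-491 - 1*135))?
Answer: -147965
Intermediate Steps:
Q = 525 (Q = ⅔ + (⅓)*1573 = ⅔ + 1573/3 = 525)
1465*(Q + (-491 - 1*135)) = 1465*(525 + (-491 - 1*135)) = 1465*(525 + (-491 - 135)) = 1465*(525 - 626) = 1465*(-101) = -147965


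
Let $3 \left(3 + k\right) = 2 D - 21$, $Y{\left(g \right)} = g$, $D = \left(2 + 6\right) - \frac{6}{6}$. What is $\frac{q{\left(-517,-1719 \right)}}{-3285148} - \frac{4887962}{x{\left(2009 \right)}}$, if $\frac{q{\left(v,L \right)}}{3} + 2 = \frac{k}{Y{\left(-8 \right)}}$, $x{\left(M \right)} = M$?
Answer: $- \frac{4014419645085}{1649965583} \approx -2433.0$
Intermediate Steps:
$D = 7$ ($D = 8 - 1 = 7$)
$k = - \frac{16}{3}$ ($k = -3 + \frac{2 \cdot 7 - 21}{3} = -3 + \frac{14 - 21}{3} = -3 + \frac{1}{3} \left(-7\right) = -3 - \frac{7}{3} = - \frac{16}{3} \approx -5.3333$)
$q{\left(v,L \right)} = -4$ ($q{\left(v,L \right)} = -6 + 3 \left(- \frac{16}{3 \left(-8\right)}\right) = -6 + 3 \left(\left(- \frac{16}{3}\right) \left(- \frac{1}{8}\right)\right) = -6 + 3 \cdot \frac{2}{3} = -6 + 2 = -4$)
$\frac{q{\left(-517,-1719 \right)}}{-3285148} - \frac{4887962}{x{\left(2009 \right)}} = - \frac{4}{-3285148} - \frac{4887962}{2009} = \left(-4\right) \left(- \frac{1}{3285148}\right) - \frac{4887962}{2009} = \frac{1}{821287} - \frac{4887962}{2009} = - \frac{4014419645085}{1649965583}$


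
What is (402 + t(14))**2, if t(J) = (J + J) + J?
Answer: 197136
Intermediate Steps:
t(J) = 3*J (t(J) = 2*J + J = 3*J)
(402 + t(14))**2 = (402 + 3*14)**2 = (402 + 42)**2 = 444**2 = 197136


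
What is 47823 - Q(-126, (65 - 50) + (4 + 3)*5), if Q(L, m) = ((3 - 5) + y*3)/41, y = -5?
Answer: 1960760/41 ≈ 47823.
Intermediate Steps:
Q(L, m) = -17/41 (Q(L, m) = ((3 - 5) - 5*3)/41 = (-2 - 15)*(1/41) = -17*1/41 = -17/41)
47823 - Q(-126, (65 - 50) + (4 + 3)*5) = 47823 - 1*(-17/41) = 47823 + 17/41 = 1960760/41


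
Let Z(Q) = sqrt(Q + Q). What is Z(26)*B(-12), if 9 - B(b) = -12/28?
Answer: 132*sqrt(13)/7 ≈ 67.990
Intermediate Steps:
Z(Q) = sqrt(2)*sqrt(Q) (Z(Q) = sqrt(2*Q) = sqrt(2)*sqrt(Q))
B(b) = 66/7 (B(b) = 9 - (-12)/28 = 9 - 1*(-3/7) = 9 + 3/7 = 66/7)
Z(26)*B(-12) = (sqrt(2)*sqrt(26))*(66/7) = (2*sqrt(13))*(66/7) = 132*sqrt(13)/7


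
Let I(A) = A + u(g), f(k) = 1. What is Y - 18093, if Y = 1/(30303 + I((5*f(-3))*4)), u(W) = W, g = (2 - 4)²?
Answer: -548706410/30327 ≈ -18093.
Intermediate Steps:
g = 4 (g = (-2)² = 4)
I(A) = 4 + A (I(A) = A + 4 = 4 + A)
Y = 1/30327 (Y = 1/(30303 + (4 + (5*1)*4)) = 1/(30303 + (4 + 5*4)) = 1/(30303 + (4 + 20)) = 1/(30303 + 24) = 1/30327 ≈ 3.2974e-5)
Y - 18093 = 1/30327 - 18093 = -548706410/30327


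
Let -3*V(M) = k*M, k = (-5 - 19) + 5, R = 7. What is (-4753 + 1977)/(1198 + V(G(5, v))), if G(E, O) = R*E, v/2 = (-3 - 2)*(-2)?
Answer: -8328/4259 ≈ -1.9554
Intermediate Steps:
v = 20 (v = 2*((-3 - 2)*(-2)) = 2*(-5*(-2)) = 2*10 = 20)
k = -19 (k = -24 + 5 = -19)
G(E, O) = 7*E
V(M) = 19*M/3 (V(M) = -(-19)*M/3 = 19*M/3)
(-4753 + 1977)/(1198 + V(G(5, v))) = (-4753 + 1977)/(1198 + 19*(7*5)/3) = -2776/(1198 + (19/3)*35) = -2776/(1198 + 665/3) = -2776/4259/3 = -2776*3/4259 = -8328/4259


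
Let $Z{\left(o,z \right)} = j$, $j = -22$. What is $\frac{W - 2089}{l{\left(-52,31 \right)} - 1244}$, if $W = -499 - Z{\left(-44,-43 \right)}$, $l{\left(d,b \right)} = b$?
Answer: $\frac{2566}{1213} \approx 2.1154$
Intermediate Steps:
$Z{\left(o,z \right)} = -22$
$W = -477$ ($W = -499 - -22 = -499 + 22 = -477$)
$\frac{W - 2089}{l{\left(-52,31 \right)} - 1244} = \frac{-477 - 2089}{31 - 1244} = - \frac{2566}{-1213} = \left(-2566\right) \left(- \frac{1}{1213}\right) = \frac{2566}{1213}$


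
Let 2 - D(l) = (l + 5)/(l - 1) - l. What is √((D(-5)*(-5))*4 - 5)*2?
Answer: 2*√55 ≈ 14.832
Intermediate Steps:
D(l) = 2 + l - (5 + l)/(-1 + l) (D(l) = 2 - ((l + 5)/(l - 1) - l) = 2 - ((5 + l)/(-1 + l) - l) = 2 - (-l + (5 + l)/(-1 + l)) = 2 + (l - (5 + l)/(-1 + l)) = 2 + l - (5 + l)/(-1 + l))
√((D(-5)*(-5))*4 - 5)*2 = √((((-7 + (-5)²)/(-1 - 5))*(-5))*4 - 5)*2 = √((((-7 + 25)/(-6))*(-5))*4 - 5)*2 = √((-⅙*18*(-5))*4 - 5)*2 = √(-3*(-5)*4 - 5)*2 = √(15*4 - 5)*2 = √(60 - 5)*2 = √55*2 = 2*√55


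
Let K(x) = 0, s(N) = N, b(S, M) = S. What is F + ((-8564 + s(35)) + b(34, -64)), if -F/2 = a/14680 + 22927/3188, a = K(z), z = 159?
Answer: -13563957/1594 ≈ -8509.4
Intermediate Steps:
a = 0
F = -22927/1594 (F = -2*(0/14680 + 22927/3188) = -2*(0*(1/14680) + 22927*(1/3188)) = -2*(0 + 22927/3188) = -2*22927/3188 = -22927/1594 ≈ -14.383)
F + ((-8564 + s(35)) + b(34, -64)) = -22927/1594 + ((-8564 + 35) + 34) = -22927/1594 + (-8529 + 34) = -22927/1594 - 8495 = -13563957/1594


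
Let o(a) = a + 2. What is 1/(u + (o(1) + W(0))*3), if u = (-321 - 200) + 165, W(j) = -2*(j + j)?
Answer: -1/347 ≈ -0.0028818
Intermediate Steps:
o(a) = 2 + a
W(j) = -4*j
u = -356 (u = -521 + 165 = -356)
1/(u + (o(1) + W(0))*3) = 1/(-356 + ((2 + 1) - 4*0)*3) = 1/(-356 + (3 + 0)*3) = 1/(-356 + 3*3) = 1/(-356 + 9) = 1/(-347) = -1/347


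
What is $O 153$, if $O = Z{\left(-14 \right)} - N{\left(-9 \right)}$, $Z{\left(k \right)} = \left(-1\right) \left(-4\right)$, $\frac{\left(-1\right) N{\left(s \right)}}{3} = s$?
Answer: $-3519$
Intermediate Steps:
$N{\left(s \right)} = - 3 s$
$Z{\left(k \right)} = 4$
$O = -23$ ($O = 4 - \left(-3\right) \left(-9\right) = 4 - 27 = -23$)
$O 153 = \left(-23\right) 153 = -3519$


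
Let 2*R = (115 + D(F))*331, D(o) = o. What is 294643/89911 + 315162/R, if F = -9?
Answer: 712881973/33559759 ≈ 21.242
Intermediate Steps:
R = 17543 (R = ((115 - 9)*331)/2 = (106*331)/2 = (1/2)*35086 = 17543)
294643/89911 + 315162/R = 294643/89911 + 315162/17543 = 294643*(1/89911) + 315162*(1/17543) = 6269/1913 + 315162/17543 = 712881973/33559759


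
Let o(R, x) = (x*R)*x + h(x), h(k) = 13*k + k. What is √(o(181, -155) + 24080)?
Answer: √4370435 ≈ 2090.6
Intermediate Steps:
h(k) = 14*k
o(R, x) = 14*x + R*x² (o(R, x) = (x*R)*x + 14*x = (R*x)*x + 14*x = R*x² + 14*x = 14*x + R*x²)
√(o(181, -155) + 24080) = √(-155*(14 + 181*(-155)) + 24080) = √(-155*(14 - 28055) + 24080) = √(-155*(-28041) + 24080) = √(4346355 + 24080) = √4370435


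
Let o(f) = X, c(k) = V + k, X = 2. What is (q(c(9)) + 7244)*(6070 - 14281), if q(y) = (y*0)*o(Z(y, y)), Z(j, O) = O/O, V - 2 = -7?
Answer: -59480484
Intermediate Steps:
V = -5 (V = 2 - 7 = -5)
Z(j, O) = 1
c(k) = -5 + k
o(f) = 2
q(y) = 0 (q(y) = (y*0)*2 = 0*2 = 0)
(q(c(9)) + 7244)*(6070 - 14281) = (0 + 7244)*(6070 - 14281) = 7244*(-8211) = -59480484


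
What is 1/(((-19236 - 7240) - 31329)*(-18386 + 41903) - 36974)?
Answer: -1/1359437159 ≈ -7.3560e-10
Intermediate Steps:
1/(((-19236 - 7240) - 31329)*(-18386 + 41903) - 36974) = 1/((-26476 - 31329)*23517 - 36974) = 1/(-57805*23517 - 36974) = 1/(-1359400185 - 36974) = 1/(-1359437159) = -1/1359437159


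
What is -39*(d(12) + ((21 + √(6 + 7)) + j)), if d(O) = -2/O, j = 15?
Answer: -2795/2 - 39*√13 ≈ -1538.1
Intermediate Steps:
-39*(d(12) + ((21 + √(6 + 7)) + j)) = -39*(-2/12 + ((21 + √(6 + 7)) + 15)) = -39*(-2*1/12 + ((21 + √13) + 15)) = -39*(-⅙ + (36 + √13)) = -39*(215/6 + √13) = -2795/2 - 39*√13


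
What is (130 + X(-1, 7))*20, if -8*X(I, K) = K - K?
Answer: 2600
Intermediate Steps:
X(I, K) = 0 (X(I, K) = -(K - K)/8 = -⅛*0 = 0)
(130 + X(-1, 7))*20 = (130 + 0)*20 = 130*20 = 2600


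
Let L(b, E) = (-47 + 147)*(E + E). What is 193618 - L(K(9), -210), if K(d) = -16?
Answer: 235618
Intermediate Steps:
L(b, E) = 200*E (L(b, E) = 100*(2*E) = 200*E)
193618 - L(K(9), -210) = 193618 - 200*(-210) = 193618 - 1*(-42000) = 193618 + 42000 = 235618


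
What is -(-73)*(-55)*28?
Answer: -112420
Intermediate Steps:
-(-73)*(-55)*28 = -73*55*28 = -4015*28 = -112420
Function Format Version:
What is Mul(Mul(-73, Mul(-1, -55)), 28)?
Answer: -112420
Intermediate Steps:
Mul(Mul(-73, Mul(-1, -55)), 28) = Mul(Mul(-73, 55), 28) = Mul(-4015, 28) = -112420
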